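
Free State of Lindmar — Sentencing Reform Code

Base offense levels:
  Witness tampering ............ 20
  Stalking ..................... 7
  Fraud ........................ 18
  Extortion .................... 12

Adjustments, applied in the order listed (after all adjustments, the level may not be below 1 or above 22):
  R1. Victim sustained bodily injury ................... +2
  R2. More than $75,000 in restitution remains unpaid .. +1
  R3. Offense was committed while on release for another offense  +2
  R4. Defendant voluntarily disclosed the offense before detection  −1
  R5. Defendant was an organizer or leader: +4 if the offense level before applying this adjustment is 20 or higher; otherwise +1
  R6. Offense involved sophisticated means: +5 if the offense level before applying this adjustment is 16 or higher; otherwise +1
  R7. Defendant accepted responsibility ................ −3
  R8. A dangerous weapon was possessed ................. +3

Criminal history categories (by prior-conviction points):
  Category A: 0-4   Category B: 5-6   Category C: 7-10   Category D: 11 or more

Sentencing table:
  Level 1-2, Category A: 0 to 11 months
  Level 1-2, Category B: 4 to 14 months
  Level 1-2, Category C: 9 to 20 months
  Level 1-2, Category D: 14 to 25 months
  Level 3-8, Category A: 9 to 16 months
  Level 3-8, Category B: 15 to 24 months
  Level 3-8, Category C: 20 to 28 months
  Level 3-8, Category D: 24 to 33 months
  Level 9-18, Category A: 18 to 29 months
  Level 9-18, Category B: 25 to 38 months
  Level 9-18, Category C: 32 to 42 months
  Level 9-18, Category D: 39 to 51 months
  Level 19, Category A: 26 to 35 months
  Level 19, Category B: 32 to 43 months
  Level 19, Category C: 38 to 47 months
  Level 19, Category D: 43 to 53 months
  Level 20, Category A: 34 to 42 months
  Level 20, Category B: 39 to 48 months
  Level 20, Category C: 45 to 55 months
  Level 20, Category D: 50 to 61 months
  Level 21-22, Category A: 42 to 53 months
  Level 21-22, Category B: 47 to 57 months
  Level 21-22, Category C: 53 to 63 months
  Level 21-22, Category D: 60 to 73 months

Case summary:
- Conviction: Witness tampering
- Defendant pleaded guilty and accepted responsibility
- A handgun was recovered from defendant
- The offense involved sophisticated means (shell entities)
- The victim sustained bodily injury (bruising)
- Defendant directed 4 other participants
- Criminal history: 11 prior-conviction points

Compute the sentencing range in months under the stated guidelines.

Base offense level for witness tampering: 20.
R1 applies: 20 + 2 = 22.
R2 does not apply.
R4 does not apply.
R5 applies (level before this adjustment is 22 ≥ 20, so +4): 22 + 4 = 26.
R6 applies (level before this adjustment is 26 ≥ 16, so +5): 26 + 5 = 31.
R7 applies: 31 − 3 = 28.
R8 applies: 28 + 3 = 31.
Level 31 exceeds the maximum of 22; capped at 22.
Final offense level: 22.
Criminal history: 11 prior points → Category D (11+).
Level 22 falls in the 21-22 band.
Grid: Level 21-22 × Category D = 60-73 months.

60-73 months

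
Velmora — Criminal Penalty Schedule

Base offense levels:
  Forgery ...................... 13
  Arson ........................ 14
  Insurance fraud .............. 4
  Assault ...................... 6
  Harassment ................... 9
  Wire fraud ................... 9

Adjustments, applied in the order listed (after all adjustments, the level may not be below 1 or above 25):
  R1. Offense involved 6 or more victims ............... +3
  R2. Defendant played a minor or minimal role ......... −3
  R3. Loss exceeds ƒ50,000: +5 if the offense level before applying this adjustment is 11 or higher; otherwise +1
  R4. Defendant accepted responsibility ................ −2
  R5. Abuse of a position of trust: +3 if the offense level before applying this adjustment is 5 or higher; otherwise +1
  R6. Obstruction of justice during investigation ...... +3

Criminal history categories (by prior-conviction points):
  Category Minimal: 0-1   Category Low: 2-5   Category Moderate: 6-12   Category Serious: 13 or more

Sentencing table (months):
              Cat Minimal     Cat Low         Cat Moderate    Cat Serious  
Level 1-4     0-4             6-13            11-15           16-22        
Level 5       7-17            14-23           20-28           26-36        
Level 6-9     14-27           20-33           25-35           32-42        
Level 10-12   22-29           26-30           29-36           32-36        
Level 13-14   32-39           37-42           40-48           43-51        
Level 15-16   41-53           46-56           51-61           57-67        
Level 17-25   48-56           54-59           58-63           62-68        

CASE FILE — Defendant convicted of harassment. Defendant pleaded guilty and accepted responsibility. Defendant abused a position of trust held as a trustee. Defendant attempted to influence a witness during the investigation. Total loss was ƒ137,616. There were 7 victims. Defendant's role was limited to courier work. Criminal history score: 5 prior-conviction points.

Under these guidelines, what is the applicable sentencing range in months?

37-42 months

Base offense level for harassment: 9.
R1 applies: 9 + 3 = 12.
R2 applies: 12 − 3 = 9.
R3 applies (level before this adjustment is 9 < 11, so +1): 9 + 1 = 10.
R4 applies: 10 − 2 = 8.
R5 applies (level before this adjustment is 8 ≥ 5, so +3): 8 + 3 = 11.
R6 applies: 11 + 3 = 14.
Final offense level: 14.
Criminal history: 5 prior points → Category Low (2-5).
Level 14 falls in the 13-14 band.
Grid: Level 13-14 × Category Low = 37-42 months.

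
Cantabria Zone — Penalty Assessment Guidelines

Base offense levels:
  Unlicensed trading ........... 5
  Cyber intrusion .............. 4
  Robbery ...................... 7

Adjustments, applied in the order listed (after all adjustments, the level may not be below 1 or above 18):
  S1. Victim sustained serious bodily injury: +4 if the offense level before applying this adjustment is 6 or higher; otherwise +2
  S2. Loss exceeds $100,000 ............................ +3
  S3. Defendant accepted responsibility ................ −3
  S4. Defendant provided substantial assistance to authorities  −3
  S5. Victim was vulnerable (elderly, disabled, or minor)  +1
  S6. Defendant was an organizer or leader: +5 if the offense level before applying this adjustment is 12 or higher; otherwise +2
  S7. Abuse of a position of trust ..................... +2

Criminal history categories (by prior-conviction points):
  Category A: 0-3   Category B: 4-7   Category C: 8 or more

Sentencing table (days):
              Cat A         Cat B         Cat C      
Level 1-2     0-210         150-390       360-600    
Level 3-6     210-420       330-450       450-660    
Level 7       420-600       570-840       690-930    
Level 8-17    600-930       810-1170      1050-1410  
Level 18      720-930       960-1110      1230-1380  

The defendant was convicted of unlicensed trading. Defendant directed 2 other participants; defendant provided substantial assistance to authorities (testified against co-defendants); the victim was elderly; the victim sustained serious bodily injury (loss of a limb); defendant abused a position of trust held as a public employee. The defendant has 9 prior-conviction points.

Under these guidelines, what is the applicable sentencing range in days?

1050-1410 days

Base offense level for unlicensed trading: 5.
S1 applies (level before this adjustment is 5 < 6, so +2): 5 + 2 = 7.
S2 does not apply.
S4 applies: 7 − 3 = 4.
S5 applies: 4 + 1 = 5.
S6 applies (level before this adjustment is 5 < 12, so +2): 5 + 2 = 7.
S7 applies: 7 + 2 = 9.
Final offense level: 9.
Criminal history: 9 prior points → Category C (8+).
Level 9 falls in the 8-17 band.
Grid: Level 8-17 × Category C = 1050-1410 days.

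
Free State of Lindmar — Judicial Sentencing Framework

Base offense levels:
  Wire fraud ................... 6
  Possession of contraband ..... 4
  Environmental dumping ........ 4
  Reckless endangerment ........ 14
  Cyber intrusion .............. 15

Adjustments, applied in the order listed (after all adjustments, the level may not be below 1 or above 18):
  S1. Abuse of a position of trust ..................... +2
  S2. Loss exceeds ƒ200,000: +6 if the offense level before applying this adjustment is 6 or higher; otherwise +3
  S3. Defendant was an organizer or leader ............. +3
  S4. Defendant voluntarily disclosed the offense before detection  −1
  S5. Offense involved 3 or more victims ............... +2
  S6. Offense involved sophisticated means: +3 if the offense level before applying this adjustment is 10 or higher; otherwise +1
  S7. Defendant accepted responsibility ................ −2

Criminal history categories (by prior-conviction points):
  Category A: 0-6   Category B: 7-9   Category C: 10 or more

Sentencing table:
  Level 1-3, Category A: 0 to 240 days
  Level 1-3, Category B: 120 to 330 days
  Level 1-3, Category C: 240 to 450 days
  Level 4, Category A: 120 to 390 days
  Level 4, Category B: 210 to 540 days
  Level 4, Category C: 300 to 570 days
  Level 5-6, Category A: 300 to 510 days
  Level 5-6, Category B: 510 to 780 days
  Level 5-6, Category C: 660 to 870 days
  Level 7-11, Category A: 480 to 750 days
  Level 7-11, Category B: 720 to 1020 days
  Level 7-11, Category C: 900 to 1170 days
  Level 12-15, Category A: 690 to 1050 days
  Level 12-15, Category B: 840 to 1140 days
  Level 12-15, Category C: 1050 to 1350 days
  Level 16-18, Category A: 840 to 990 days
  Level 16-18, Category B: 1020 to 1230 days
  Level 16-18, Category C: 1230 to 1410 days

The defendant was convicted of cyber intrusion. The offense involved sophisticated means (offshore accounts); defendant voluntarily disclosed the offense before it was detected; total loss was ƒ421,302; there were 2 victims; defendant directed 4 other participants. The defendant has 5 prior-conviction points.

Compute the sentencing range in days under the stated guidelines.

Base offense level for cyber intrusion: 15.
S2 applies (level before this adjustment is 15 ≥ 6, so +6): 15 + 6 = 21.
S3 applies: 21 + 3 = 24.
S4 applies: 24 − 1 = 23.
S6 applies (level before this adjustment is 23 ≥ 10, so +3): 23 + 3 = 26.
Level 26 exceeds the maximum of 18; capped at 18.
Final offense level: 18.
Criminal history: 5 prior points → Category A (0-6).
Level 18 falls in the 16-18 band.
Grid: Level 16-18 × Category A = 840-990 days.

840-990 days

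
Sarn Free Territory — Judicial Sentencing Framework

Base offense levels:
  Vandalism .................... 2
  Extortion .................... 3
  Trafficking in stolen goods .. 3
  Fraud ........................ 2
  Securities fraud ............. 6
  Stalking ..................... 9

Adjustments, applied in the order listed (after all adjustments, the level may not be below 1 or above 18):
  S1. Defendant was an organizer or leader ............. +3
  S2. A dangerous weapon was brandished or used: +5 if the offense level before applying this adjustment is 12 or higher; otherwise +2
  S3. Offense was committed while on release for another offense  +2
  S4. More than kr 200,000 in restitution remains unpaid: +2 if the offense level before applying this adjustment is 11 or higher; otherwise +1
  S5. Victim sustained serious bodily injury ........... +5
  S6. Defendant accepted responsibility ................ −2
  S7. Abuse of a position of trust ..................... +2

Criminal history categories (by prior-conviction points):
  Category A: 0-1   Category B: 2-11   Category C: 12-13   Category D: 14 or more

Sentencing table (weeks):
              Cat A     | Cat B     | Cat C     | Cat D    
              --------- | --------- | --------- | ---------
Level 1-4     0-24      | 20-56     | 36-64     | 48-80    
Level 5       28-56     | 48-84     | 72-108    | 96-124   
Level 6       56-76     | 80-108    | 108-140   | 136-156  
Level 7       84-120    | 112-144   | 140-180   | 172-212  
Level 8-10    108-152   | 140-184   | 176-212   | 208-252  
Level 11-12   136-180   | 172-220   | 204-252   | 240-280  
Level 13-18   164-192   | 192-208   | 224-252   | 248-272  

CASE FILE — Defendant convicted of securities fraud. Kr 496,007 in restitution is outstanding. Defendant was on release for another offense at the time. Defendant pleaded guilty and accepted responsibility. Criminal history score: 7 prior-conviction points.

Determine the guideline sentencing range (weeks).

Base offense level for securities fraud: 6.
S1 does not apply.
S3 applies: 6 + 2 = 8.
S4 applies (level before this adjustment is 8 < 11, so +1): 8 + 1 = 9.
S5 does not apply.
S6 applies: 9 − 2 = 7.
S7 does not apply.
Final offense level: 7.
Criminal history: 7 prior points → Category B (2-11).
Level 7 falls in the 7 band.
Grid: Level 7 × Category B = 112-144 weeks.

112-144 weeks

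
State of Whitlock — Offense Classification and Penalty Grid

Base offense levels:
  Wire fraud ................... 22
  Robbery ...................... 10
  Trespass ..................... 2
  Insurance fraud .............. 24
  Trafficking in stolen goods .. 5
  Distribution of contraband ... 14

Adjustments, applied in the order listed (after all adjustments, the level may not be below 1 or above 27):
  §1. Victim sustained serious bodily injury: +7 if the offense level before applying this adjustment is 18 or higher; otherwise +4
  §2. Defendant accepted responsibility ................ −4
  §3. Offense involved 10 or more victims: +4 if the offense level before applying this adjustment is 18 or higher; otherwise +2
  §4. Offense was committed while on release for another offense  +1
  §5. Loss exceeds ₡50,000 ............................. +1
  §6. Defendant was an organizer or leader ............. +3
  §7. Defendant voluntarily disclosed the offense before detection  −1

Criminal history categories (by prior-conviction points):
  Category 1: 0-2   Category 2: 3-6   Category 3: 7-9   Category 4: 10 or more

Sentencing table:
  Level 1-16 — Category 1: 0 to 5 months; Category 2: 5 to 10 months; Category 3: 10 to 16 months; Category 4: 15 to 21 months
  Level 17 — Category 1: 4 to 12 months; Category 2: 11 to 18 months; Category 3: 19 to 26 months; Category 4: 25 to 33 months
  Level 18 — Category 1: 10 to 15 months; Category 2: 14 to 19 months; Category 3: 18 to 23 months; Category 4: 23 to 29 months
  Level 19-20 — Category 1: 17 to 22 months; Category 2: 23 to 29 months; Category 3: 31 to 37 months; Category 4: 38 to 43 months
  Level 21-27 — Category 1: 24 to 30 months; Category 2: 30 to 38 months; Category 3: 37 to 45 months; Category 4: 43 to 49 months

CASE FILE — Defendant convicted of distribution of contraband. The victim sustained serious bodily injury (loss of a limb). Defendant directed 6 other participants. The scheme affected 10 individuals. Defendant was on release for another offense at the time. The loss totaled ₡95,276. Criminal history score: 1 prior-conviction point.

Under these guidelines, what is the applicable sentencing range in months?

24-30 months

Base offense level for distribution of contraband: 14.
§1 applies (level before this adjustment is 14 < 18, so +4): 14 + 4 = 18.
§3 applies (level before this adjustment is 18 ≥ 18, so +4): 18 + 4 = 22.
§4 applies: 22 + 1 = 23.
§5 applies: 23 + 1 = 24.
§6 applies: 24 + 3 = 27.
Final offense level: 27.
Criminal history: 1 prior point → Category 1 (0-2).
Level 27 falls in the 21-27 band.
Grid: Level 21-27 × Category 1 = 24-30 months.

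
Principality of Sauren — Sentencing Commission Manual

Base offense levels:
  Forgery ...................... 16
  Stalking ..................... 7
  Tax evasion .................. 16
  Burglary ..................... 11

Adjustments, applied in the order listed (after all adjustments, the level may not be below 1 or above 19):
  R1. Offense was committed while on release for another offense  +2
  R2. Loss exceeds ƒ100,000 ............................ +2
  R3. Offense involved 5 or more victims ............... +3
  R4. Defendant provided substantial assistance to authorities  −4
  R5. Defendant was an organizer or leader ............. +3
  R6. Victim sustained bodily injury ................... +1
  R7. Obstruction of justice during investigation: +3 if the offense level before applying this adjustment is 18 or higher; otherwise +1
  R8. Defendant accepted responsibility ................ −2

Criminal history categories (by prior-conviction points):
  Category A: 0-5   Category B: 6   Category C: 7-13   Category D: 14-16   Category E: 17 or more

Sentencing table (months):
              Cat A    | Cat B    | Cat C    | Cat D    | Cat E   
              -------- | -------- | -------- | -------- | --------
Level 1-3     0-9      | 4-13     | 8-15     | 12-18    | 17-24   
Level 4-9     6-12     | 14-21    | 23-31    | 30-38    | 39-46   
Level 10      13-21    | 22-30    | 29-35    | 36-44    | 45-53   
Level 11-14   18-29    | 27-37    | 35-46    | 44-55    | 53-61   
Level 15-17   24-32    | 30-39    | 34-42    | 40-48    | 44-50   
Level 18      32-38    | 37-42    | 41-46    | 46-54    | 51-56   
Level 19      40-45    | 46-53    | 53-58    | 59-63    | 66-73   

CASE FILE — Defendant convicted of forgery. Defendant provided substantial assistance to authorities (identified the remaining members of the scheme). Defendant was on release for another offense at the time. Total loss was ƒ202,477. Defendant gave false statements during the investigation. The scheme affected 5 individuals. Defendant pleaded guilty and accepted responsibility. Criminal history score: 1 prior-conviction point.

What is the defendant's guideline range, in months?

Base offense level for forgery: 16.
R1 applies: 16 + 2 = 18.
R2 applies: 18 + 2 = 20.
R3 applies: 20 + 3 = 23.
R4 applies: 23 − 4 = 19.
R5 does not apply.
R6 does not apply.
R7 applies (level before this adjustment is 19 ≥ 18, so +3): 19 + 3 = 22.
R8 applies: 22 − 2 = 20.
Level 20 exceeds the maximum of 19; capped at 19.
Final offense level: 19.
Criminal history: 1 prior point → Category A (0-5).
Level 19 falls in the 19 band.
Grid: Level 19 × Category A = 40-45 months.

40-45 months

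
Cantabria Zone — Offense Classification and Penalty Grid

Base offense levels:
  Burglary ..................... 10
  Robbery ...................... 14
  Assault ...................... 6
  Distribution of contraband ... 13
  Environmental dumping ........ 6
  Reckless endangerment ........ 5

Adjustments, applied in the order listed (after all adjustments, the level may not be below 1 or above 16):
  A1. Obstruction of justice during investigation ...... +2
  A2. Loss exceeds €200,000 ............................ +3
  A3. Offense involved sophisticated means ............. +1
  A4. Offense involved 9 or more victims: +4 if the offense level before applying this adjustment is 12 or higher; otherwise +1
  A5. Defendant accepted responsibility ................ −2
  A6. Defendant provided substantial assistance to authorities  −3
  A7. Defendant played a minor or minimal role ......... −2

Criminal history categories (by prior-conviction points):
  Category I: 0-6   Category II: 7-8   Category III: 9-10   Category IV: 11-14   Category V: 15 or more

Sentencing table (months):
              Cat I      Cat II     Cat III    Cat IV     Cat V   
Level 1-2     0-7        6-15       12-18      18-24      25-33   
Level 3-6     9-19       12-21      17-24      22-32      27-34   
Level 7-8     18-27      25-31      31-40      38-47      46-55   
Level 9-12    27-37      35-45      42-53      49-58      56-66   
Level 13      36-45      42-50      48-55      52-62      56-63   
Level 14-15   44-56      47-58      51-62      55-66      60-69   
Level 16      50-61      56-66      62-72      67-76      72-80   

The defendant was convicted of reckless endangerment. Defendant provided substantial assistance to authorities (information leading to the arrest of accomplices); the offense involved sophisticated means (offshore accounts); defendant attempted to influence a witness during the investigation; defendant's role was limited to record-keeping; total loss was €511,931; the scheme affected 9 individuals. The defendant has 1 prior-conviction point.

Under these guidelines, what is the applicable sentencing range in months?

18-27 months

Base offense level for reckless endangerment: 5.
A1 applies: 5 + 2 = 7.
A2 applies: 7 + 3 = 10.
A3 applies: 10 + 1 = 11.
A4 applies (level before this adjustment is 11 < 12, so +1): 11 + 1 = 12.
A5 does not apply.
A6 applies: 12 − 3 = 9.
A7 applies: 9 − 2 = 7.
Final offense level: 7.
Criminal history: 1 prior point → Category I (0-6).
Level 7 falls in the 7-8 band.
Grid: Level 7-8 × Category I = 18-27 months.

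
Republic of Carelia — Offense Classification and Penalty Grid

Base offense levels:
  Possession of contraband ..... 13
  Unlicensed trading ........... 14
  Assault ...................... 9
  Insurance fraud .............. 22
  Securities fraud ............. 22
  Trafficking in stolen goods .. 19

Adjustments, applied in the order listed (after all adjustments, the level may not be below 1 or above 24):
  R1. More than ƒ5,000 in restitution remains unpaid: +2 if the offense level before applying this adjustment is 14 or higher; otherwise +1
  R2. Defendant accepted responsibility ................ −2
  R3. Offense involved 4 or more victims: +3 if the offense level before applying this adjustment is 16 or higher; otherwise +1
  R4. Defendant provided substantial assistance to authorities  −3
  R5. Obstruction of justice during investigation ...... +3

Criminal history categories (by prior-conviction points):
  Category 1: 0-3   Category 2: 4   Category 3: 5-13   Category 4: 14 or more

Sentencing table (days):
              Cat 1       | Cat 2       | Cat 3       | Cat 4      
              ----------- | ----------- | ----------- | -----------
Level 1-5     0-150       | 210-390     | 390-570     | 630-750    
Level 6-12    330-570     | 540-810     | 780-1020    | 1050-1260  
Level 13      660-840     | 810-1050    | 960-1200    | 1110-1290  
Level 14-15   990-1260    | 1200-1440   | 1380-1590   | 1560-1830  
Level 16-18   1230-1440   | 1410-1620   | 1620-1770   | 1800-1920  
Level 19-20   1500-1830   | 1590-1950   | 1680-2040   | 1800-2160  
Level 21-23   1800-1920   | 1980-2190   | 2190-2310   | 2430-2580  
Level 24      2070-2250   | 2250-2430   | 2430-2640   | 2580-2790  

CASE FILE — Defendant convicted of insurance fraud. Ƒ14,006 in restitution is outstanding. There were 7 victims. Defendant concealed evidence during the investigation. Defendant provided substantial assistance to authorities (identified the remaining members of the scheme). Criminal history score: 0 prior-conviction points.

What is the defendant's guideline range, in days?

Base offense level for insurance fraud: 22.
R1 applies (level before this adjustment is 22 ≥ 14, so +2): 22 + 2 = 24.
R2 does not apply.
R3 applies (level before this adjustment is 24 ≥ 16, so +3): 24 + 3 = 27.
R4 applies: 27 − 3 = 24.
R5 applies: 24 + 3 = 27.
Level 27 exceeds the maximum of 24; capped at 24.
Final offense level: 24.
Criminal history: 0 prior points → Category 1 (0-3).
Level 24 falls in the 24 band.
Grid: Level 24 × Category 1 = 2070-2250 days.

2070-2250 days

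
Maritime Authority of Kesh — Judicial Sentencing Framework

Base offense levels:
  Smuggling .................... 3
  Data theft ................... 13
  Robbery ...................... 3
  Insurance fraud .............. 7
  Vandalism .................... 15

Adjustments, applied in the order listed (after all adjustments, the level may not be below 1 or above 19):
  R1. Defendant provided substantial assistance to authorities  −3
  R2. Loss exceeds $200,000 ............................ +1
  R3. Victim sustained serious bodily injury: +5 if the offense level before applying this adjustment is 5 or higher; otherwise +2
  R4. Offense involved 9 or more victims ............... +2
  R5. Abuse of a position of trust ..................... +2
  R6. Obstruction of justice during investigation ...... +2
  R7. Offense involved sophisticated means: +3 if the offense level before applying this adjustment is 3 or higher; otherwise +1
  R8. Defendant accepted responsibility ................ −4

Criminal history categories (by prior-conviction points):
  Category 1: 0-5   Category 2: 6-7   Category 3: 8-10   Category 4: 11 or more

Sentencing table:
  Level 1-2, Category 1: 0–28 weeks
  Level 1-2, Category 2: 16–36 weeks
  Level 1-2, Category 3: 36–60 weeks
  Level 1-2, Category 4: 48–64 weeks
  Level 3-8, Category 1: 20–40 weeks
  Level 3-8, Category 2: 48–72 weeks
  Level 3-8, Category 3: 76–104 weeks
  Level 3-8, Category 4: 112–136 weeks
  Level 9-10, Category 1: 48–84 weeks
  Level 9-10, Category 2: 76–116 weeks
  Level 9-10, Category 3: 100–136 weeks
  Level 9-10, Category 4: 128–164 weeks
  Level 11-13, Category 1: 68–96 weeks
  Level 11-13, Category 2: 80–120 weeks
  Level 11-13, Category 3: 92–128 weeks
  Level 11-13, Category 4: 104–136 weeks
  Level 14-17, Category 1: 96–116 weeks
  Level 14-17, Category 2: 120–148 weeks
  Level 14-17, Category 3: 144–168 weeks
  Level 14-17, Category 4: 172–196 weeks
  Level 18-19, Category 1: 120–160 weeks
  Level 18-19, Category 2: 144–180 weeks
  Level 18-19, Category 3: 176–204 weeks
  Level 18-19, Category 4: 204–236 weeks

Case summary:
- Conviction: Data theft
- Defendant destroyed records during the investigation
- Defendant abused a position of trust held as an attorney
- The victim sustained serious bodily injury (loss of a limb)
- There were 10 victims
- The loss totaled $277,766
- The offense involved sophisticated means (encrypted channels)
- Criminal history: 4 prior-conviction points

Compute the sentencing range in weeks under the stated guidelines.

Base offense level for data theft: 13.
R1 does not apply.
R2 applies: 13 + 1 = 14.
R3 applies (level before this adjustment is 14 ≥ 5, so +5): 14 + 5 = 19.
R4 applies: 19 + 2 = 21.
R5 applies: 21 + 2 = 23.
R6 applies: 23 + 2 = 25.
R7 applies (level before this adjustment is 25 ≥ 3, so +3): 25 + 3 = 28.
R8 does not apply.
Level 28 exceeds the maximum of 19; capped at 19.
Final offense level: 19.
Criminal history: 4 prior points → Category 1 (0-5).
Level 19 falls in the 18-19 band.
Grid: Level 18-19 × Category 1 = 120-160 weeks.

120-160 weeks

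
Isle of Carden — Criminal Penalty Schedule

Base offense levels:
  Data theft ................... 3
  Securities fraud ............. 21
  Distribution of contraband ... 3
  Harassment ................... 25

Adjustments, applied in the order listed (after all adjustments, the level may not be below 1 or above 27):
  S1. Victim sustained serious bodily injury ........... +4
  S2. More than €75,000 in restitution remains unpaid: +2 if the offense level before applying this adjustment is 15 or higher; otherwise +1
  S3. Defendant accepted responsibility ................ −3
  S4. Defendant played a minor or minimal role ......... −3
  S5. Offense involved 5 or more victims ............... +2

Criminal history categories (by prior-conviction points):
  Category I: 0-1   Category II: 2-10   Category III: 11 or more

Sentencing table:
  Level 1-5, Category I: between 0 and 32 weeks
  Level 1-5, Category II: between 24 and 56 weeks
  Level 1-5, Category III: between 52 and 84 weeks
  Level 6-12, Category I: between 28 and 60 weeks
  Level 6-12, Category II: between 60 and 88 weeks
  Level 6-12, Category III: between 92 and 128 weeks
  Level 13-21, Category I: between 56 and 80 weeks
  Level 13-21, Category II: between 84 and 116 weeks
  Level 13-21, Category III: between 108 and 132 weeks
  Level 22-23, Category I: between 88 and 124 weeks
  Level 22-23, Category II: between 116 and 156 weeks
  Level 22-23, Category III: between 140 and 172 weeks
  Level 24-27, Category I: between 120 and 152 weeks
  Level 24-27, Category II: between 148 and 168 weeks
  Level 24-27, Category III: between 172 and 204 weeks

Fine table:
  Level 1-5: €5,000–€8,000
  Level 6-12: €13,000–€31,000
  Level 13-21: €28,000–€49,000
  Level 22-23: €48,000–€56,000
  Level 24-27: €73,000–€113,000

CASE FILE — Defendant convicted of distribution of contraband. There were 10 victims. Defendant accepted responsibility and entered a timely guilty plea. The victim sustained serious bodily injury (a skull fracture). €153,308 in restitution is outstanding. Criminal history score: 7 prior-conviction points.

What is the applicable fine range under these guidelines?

Base offense level for distribution of contraband: 3.
S1 applies: 3 + 4 = 7.
S2 applies (level before this adjustment is 7 < 15, so +1): 7 + 1 = 8.
S3 applies: 8 − 3 = 5.
S5 applies: 5 + 2 = 7.
Final offense level: 7.
Level 7 falls in the 6-12 band.
Fine table: Level 6-12 → €13,000–€31,000.

€13,000–€31,000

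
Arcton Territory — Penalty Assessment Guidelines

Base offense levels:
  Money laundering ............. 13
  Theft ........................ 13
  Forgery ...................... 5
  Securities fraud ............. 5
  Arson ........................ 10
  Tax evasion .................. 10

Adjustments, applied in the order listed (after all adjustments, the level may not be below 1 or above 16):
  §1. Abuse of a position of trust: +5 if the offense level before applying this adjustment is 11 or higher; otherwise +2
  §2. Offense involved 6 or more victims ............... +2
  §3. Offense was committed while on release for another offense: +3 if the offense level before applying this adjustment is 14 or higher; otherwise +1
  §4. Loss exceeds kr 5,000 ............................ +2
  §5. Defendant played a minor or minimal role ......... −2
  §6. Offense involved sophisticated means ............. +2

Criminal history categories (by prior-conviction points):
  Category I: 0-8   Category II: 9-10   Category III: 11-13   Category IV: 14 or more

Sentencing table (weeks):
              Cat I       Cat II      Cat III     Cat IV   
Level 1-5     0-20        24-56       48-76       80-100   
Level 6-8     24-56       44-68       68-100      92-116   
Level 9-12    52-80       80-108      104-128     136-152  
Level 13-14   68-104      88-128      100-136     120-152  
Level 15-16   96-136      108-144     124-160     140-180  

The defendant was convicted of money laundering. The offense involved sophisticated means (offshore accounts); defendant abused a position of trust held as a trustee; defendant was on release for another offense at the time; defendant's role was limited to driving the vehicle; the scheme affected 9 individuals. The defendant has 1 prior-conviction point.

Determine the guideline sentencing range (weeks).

96-136 weeks

Base offense level for money laundering: 13.
§1 applies (level before this adjustment is 13 ≥ 11, so +5): 13 + 5 = 18.
§2 applies: 18 + 2 = 20.
§3 applies (level before this adjustment is 20 ≥ 14, so +3): 20 + 3 = 23.
§4 does not apply.
§5 applies: 23 − 2 = 21.
§6 applies: 21 + 2 = 23.
Level 23 exceeds the maximum of 16; capped at 16.
Final offense level: 16.
Criminal history: 1 prior point → Category I (0-8).
Level 16 falls in the 15-16 band.
Grid: Level 15-16 × Category I = 96-136 weeks.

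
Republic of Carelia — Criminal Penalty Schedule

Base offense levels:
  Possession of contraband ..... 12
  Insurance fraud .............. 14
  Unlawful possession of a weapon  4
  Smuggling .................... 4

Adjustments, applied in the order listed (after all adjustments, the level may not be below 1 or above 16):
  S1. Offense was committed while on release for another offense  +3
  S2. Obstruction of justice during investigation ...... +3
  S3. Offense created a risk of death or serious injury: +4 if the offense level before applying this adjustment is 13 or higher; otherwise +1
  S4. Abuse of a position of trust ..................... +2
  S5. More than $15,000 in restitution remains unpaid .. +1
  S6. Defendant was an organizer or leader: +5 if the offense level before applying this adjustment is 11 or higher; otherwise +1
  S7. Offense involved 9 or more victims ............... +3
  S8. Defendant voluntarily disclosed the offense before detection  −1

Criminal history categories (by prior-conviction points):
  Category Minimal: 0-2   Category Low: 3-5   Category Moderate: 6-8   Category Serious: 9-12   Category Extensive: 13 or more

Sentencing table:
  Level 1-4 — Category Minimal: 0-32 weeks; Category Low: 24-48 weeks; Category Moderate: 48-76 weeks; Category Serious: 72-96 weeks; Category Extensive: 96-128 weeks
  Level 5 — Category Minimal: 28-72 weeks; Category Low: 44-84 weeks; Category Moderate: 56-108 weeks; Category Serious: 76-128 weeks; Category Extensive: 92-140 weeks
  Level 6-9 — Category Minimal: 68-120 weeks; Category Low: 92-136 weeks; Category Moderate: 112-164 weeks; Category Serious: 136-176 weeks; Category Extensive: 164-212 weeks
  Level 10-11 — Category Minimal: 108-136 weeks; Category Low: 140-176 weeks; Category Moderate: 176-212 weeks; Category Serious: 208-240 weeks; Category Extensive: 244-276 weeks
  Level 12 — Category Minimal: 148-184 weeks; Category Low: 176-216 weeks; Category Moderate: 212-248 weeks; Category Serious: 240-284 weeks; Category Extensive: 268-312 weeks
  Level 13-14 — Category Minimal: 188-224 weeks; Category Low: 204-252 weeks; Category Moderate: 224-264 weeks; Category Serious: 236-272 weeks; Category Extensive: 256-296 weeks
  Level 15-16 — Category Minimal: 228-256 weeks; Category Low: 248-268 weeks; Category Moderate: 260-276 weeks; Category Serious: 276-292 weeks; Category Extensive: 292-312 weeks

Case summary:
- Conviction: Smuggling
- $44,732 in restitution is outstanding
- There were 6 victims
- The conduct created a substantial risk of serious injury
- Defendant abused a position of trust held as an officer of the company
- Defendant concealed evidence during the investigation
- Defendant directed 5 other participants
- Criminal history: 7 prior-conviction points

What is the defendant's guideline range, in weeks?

260-276 weeks

Base offense level for smuggling: 4.
S2 applies: 4 + 3 = 7.
S3 applies (level before this adjustment is 7 < 13, so +1): 7 + 1 = 8.
S4 applies: 8 + 2 = 10.
S5 applies: 10 + 1 = 11.
S6 applies (level before this adjustment is 11 ≥ 11, so +5): 11 + 5 = 16.
S7 does not apply.
Final offense level: 16.
Criminal history: 7 prior points → Category Moderate (6-8).
Level 16 falls in the 15-16 band.
Grid: Level 15-16 × Category Moderate = 260-276 weeks.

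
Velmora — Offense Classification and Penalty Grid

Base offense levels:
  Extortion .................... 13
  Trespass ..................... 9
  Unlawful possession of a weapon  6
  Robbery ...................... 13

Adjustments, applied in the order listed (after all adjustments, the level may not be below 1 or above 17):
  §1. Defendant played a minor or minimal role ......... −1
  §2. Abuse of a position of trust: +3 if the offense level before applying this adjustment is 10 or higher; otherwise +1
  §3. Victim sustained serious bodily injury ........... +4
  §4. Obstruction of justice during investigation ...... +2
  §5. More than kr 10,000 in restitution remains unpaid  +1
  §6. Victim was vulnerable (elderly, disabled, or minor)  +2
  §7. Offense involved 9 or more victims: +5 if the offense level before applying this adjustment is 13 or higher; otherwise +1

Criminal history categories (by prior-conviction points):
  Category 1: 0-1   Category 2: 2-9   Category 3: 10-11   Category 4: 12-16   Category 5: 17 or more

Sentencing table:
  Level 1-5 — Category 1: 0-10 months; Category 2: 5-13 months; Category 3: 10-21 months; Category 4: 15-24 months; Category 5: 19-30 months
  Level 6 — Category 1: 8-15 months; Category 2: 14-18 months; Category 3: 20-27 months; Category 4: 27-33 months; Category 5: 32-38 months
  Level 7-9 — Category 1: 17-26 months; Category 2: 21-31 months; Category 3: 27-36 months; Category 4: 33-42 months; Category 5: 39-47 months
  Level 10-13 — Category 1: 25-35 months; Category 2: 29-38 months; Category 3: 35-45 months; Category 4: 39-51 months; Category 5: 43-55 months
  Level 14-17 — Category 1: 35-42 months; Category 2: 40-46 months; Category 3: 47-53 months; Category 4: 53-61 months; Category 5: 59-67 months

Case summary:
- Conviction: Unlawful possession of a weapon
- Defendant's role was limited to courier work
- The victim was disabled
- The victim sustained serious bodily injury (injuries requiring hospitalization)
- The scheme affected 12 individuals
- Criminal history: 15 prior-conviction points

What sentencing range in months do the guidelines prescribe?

Base offense level for unlawful possession of a weapon: 6.
§1 applies: 6 − 1 = 5.
§2 does not apply.
§3 applies: 5 + 4 = 9.
§4 does not apply.
§6 applies: 9 + 2 = 11.
§7 applies (level before this adjustment is 11 < 13, so +1): 11 + 1 = 12.
Final offense level: 12.
Criminal history: 15 prior points → Category 4 (12-16).
Level 12 falls in the 10-13 band.
Grid: Level 10-13 × Category 4 = 39-51 months.

39-51 months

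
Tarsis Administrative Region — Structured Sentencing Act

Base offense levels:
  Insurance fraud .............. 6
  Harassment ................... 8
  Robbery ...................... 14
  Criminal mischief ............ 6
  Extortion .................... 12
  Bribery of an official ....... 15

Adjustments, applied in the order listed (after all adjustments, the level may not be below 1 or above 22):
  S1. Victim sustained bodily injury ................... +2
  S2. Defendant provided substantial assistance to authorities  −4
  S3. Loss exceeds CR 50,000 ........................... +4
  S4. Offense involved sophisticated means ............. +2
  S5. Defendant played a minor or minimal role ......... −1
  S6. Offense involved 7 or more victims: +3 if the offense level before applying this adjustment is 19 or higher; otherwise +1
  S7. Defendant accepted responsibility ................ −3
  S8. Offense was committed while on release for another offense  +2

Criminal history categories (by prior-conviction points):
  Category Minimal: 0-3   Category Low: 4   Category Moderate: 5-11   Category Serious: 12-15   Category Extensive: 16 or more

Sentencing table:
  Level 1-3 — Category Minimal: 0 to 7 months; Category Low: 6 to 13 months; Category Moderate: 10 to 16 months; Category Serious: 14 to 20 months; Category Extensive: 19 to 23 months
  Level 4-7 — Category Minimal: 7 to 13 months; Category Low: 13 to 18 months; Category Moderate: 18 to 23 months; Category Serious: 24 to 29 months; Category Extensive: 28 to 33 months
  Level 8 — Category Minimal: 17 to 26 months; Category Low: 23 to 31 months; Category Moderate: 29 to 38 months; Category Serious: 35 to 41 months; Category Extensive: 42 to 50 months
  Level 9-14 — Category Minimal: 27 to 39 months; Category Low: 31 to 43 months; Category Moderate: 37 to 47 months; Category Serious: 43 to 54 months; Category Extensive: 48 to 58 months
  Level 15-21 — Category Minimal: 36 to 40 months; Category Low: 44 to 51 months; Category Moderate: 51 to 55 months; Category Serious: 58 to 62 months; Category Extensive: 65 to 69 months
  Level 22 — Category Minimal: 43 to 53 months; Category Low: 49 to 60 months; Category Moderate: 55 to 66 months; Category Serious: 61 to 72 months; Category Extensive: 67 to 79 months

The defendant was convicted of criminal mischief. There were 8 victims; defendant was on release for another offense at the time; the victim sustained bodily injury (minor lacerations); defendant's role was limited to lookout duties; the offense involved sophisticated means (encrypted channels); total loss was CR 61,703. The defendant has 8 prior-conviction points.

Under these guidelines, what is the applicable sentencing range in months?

51-55 months

Base offense level for criminal mischief: 6.
S1 applies: 6 + 2 = 8.
S2 does not apply.
S3 applies: 8 + 4 = 12.
S4 applies: 12 + 2 = 14.
S5 applies: 14 − 1 = 13.
S6 applies (level before this adjustment is 13 < 19, so +1): 13 + 1 = 14.
S8 applies: 14 + 2 = 16.
Final offense level: 16.
Criminal history: 8 prior points → Category Moderate (5-11).
Level 16 falls in the 15-21 band.
Grid: Level 15-21 × Category Moderate = 51-55 months.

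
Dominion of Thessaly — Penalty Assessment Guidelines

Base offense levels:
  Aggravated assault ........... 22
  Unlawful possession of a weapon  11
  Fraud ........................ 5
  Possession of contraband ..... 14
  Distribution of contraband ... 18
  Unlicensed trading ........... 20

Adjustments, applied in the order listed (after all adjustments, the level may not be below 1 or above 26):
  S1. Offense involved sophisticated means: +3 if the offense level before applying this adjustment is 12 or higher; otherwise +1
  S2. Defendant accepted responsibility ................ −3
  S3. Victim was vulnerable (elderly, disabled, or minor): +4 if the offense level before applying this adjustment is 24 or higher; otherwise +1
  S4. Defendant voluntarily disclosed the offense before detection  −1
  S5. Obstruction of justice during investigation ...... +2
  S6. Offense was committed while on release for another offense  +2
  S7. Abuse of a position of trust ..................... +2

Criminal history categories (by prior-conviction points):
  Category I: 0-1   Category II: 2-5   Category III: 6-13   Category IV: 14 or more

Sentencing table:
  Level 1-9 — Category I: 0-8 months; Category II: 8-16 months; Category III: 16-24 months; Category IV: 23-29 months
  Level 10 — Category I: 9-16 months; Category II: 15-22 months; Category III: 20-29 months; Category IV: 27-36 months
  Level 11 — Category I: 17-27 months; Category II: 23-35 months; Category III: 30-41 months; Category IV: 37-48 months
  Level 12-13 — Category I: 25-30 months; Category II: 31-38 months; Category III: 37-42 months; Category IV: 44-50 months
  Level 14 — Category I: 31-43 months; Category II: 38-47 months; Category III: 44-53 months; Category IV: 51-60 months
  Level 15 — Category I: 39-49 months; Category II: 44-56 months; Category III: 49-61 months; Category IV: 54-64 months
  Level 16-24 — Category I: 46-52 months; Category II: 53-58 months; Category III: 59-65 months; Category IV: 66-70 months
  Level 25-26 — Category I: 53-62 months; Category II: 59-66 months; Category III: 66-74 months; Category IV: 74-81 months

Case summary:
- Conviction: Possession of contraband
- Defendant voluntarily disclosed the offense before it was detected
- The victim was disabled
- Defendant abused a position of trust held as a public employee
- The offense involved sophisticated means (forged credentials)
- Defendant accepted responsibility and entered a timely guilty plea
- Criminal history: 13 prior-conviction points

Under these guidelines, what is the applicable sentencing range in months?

Base offense level for possession of contraband: 14.
S1 applies (level before this adjustment is 14 ≥ 12, so +3): 14 + 3 = 17.
S2 applies: 17 − 3 = 14.
S3 applies (level before this adjustment is 14 < 24, so +1): 14 + 1 = 15.
S4 applies: 15 − 1 = 14.
S5 does not apply.
S6 does not apply.
S7 applies: 14 + 2 = 16.
Final offense level: 16.
Criminal history: 13 prior points → Category III (6-13).
Level 16 falls in the 16-24 band.
Grid: Level 16-24 × Category III = 59-65 months.

59-65 months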